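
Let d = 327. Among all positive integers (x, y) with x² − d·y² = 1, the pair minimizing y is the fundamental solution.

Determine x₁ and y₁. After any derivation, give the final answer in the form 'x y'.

217 12

√327 → a₀=18, period (12,36); ℓ=2 even so k=1
k=0  a_k=18  p_k/q_k = 18/1
k=1  a_k=12  p_k/q_k = 217/12
fundamental: x₁=217, y₁=12  (since 47089 − 327·144 = 1)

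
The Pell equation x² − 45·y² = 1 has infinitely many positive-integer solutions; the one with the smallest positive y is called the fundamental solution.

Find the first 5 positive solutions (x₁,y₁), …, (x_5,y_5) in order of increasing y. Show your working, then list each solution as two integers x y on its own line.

d=45: √d = [6; 1,2,2,2,1,12] (ℓ=6, even), read p_5/q_5
step 0: (6, 1)  from 6·(1,0) + (0,1)
…
step 2: (20, 3)  from 2·(7,1) + (6,1)
…
step 4: (114, 17)  from 2·(47,7) + (20,3)
step 5: (161, 24)  from 1·(114,17) + (47,7)
fundamental: x₁=161, y₁=24  (since 25921 − 45·576 = 1)
k=2:  x_2 = 161·161+45·24·24 = 51841,  y_2 = 161·24+24·161 = 7728
k=3:  x_3 = 161·51841+45·24·7728 = 16692641,  y_3 = 161·7728+24·51841 = 2488392
k=4:  x_4 = 161·16692641+45·24·2488392 = 5374978561,  y_4 = 161·2488392+24·16692641 = 801254496
k=5:  x_5 = 161·5374978561+45·24·801254496 = 1730726404001,  y_5 = 161·801254496+24·5374978561 = 258001459320

161 24
51841 7728
16692641 2488392
5374978561 801254496
1730726404001 258001459320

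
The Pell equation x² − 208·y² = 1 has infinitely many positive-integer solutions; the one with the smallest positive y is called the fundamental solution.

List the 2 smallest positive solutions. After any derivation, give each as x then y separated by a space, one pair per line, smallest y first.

649 45
842401 58410

[14; 2,2,1,2,2,28] for √208; ℓ=6 ⇒ convergent index 5
a_0=14:  p_0=14·1+0=14,  q_0=14·0+1=1
a_1=2:  p_1=2·14+1=29,  q_1=2·1+0=2
a_2=2:  p_2=2·29+14=72,  q_2=2·2+1=5
a_3=1:  p_3=1·72+29=101,  q_3=1·5+2=7
a_4=2:  p_4=2·101+72=274,  q_4=2·7+5=19
a_5=2:  p_5=2·274+101=649,  q_5=2·19+7=45
(x₁, y₁) = (649, 45);  649² − 208·45² = 1 ✓
(x_2, y_2) = (649·649 + 208·45·45, 649·45 + 45·649) = (842401, 58410)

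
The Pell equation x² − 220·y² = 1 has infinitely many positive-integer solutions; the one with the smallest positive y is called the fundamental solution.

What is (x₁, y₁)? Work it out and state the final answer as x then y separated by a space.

89 6

[14; 1,4,1,28] for √220; ℓ=4 ⇒ convergent index 3
a_0=14:  p_0=14·1+0=14,  q_0=14·0+1=1
…
a_2=4:  p_2=4·15+14=74,  q_2=4·1+1=5
a_3=1:  p_3=1·74+15=89,  q_3=1·5+1=6
(x₁, y₁) = (89, 6);  89² − 220·6² = 1 ✓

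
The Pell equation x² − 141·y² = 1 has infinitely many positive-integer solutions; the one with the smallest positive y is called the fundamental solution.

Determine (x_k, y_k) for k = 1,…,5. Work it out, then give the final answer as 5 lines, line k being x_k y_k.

95 8
18049 1520
3429215 288792
651532801 54868960
123787802975 10424813608

√141 → a₀=11, period (1,6,1,22); ℓ=4 even so k=3
a_0=11:  p_0=11·1+0=11,  q_0=11·0+1=1
…
a_2=6:  p_2=6·12+11=83,  q_2=6·1+1=7
a_3=1:  p_3=1·83+12=95,  q_3=1·7+1=8
fundamental: x₁=95, y₁=8  (since 9025 − 141·64 = 1)
k=2:  x_2 = 95·95+141·8·8 = 18049,  y_2 = 95·8+8·95 = 1520
k=3:  x_3 = 95·18049+141·8·1520 = 3429215,  y_3 = 95·1520+8·18049 = 288792
k=4:  x_4 = 95·3429215+141·8·288792 = 651532801,  y_4 = 95·288792+8·3429215 = 54868960
k=5:  x_5 = 95·651532801+141·8·54868960 = 123787802975,  y_5 = 95·54868960+8·651532801 = 10424813608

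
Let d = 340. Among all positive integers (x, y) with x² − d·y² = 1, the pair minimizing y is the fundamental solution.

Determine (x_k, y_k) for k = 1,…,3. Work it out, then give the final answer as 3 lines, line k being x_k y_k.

285769 15498
163327842721 8857695924
93348068572789129 5062509812995614

[18; 2,3,1,1,1,…,3,2,36] for √340; ℓ=14 ⇒ convergent index 13
i=0: a=18 ⇒ p=18, q=1
i=1: a=2 ⇒ p=37, q=2
…
i=6: a=1 ⇒ p=756, q=41
…
i=8: a=1 ⇒ p=7265, q=394
…
i=10: a=1 ⇒ p=21039, q=1141
i=11: a=1 ⇒ p=34813, q=1888
i=12: a=3 ⇒ p=125478, q=6805
i=13: a=2 ⇒ p=285769, q=15498
(x₁, y₁) = (285769, 15498);  285769² − 340·15498² = 1 ✓
k=2:  x_2 = 285769·285769+340·15498·15498 = 163327842721,  y_2 = 285769·15498+15498·285769 = 8857695924
k=3:  x_3 = 285769·163327842721+340·15498·8857695924 = 93348068572789129,  y_3 = 285769·8857695924+15498·163327842721 = 5062509812995614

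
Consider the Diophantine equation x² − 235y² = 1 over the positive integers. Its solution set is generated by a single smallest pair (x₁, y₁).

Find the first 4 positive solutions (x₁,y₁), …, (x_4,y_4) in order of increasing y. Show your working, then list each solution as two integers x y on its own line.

46 3
4231 276
389206 25389
35802721 2335512

√235 → a₀=15, period (3,30); ℓ=2 even so k=1
step 0: (15, 1)  from 15·(1,0) + (0,1)
step 1: (46, 3)  from 3·(15,1) + (1,0)
(x₁, y₁) = (46, 3);  46² − 235·3² = 1 ✓
(46+3√235)^2 = 4231 + 276√235
(46+3√235)^3 = 389206 + 25389√235
(46+3√235)^4 = 35802721 + 2335512√235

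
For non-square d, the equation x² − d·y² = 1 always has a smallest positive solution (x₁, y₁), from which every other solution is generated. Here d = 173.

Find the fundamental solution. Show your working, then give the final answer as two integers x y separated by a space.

√173 = [13; 6,1,1,6,26, …], period ℓ=5 (odd) → k=9
a_0=13:  p_0=13·1+0=13,  q_0=13·0+1=1
a_1=6:  p_1=6·13+1=79,  q_1=6·1+0=6
…
a_4=6:  p_4=6·171+92=1118,  q_4=6·13+7=85
…
a_8=1:  p_8=1·205791+176552=382343,  q_8=1·15646+13423=29069
a_9=6:  p_9=6·382343+205791=2499849,  q_9=6·29069+15646=190060
→ (2499849, 190060).  Check: 2499849²=6249245022801, 173·190060²=6249245022800, difference 1.

2499849 190060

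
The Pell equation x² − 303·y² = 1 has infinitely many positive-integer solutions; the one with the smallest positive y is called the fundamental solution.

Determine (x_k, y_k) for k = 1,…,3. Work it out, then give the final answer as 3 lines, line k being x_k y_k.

[17; 2,2,5,2,2,34] for √303; ℓ=6 ⇒ convergent index 5
k=0  a_k=17  p_k/q_k = 17/1
k=1  a_k=2  p_k/q_k = 35/2
k=2  a_k=2  p_k/q_k = 87/5
k=3  a_k=5  p_k/q_k = 470/27
k=4  a_k=2  p_k/q_k = 1027/59
k=5  a_k=2  p_k/q_k = 2524/145
fundamental: x₁=2524, y₁=145  (since 6370576 − 303·21025 = 1)
n=2: (2524,145)∘(2524,145) = (2524·2524+303·145·145, 2524·145+145·2524) = (12741151,731960)
n=3: (12741151,731960)∘(2524,145) = (2524·12741151+303·145·731960, 2524·731960+145·12741151) = (64317327724,3694933935)

2524 145
12741151 731960
64317327724 3694933935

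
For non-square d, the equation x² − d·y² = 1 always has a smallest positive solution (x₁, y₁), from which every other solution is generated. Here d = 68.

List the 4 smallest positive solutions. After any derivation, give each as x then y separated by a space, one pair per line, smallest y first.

33 4
2177 264
143649 17420
9478657 1149456

√68 = [8; 4,16, …], period ℓ=2 (even) → k=1
k=0  a_k=8  p_k/q_k = 8/1
k=1  a_k=4  p_k/q_k = 33/4
fundamental: x₁=33, y₁=4  (since 1089 − 68·16 = 1)
(33+4√68)^2 = 2177 + 264√68
(33+4√68)^3 = 143649 + 17420√68
(33+4√68)^4 = 9478657 + 1149456√68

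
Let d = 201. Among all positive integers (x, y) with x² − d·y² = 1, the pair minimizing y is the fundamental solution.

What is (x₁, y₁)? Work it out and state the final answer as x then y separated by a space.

√201 → a₀=14, period (5,1,1,1,2,…,1,5,28); ℓ=14 even so k=13
i=0: a=14 ⇒ p=14, q=1
…
i=2: a=1 ⇒ p=85, q=6
…
i=4: a=1 ⇒ p=241, q=17
…
i=6: a=1 ⇒ p=879, q=62
…
i=11: a=1 ⇒ p=58085, q=4097
i=12: a=1 ⇒ p=91402, q=6447
i=13: a=5 ⇒ p=515095, q=36332
fundamental: x₁=515095, y₁=36332  (since 265322859025 − 201·1320014224 = 1)

515095 36332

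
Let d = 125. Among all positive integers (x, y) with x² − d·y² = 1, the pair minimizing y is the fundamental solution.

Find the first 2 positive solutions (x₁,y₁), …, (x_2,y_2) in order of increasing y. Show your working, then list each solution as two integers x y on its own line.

930249 83204
1730726404001 154800875592

√125 = [11; 5,1,1,5,22, …], period ℓ=5 (odd) → k=9
k=0  a_k=11  p_k/q_k = 11/1
…
k=2  a_k=1  p_k/q_k = 67/6
…
k=5  a_k=22  p_k/q_k = 15127/1353
…
k=7  a_k=1  p_k/q_k = 91444/8179
k=8  a_k=1  p_k/q_k = 167761/15005
k=9  a_k=5  p_k/q_k = 930249/83204
fundamental: x₁=930249, y₁=83204  (since 865363202001 − 125·6922905616 = 1)
n=2: (930249,83204)∘(930249,83204) = (930249·930249+125·83204·83204, 930249·83204+83204·930249) = (1730726404001,154800875592)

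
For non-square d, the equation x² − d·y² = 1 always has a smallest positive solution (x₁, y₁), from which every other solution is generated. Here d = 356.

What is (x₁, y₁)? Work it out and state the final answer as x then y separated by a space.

d=356: √d = [18; 1,6,1,1,2,…,6,1,36] (ℓ=14, even), read p_13/q_13
a_0=18:  p_0=18·1+0=18,  q_0=18·0+1=1
…
a_2=6:  p_2=6·19+18=132,  q_2=6·1+1=7
a_3=1:  p_3=1·132+19=151,  q_3=1·7+1=8
a_4=1:  p_4=1·151+132=283,  q_4=1·8+7=15
a_5=2:  p_5=2·283+151=717,  q_5=2·15+8=38
a_6=1:  p_6=1·717+283=1000,  q_6=1·38+15=53
a_7=8:  p_7=8·1000+717=8717,  q_7=8·53+38=462
a_8=1:  p_8=1·8717+1000=9717,  q_8=1·462+53=515
a_9=2:  p_9=2·9717+8717=28151,  q_9=2·515+462=1492
a_10=1:  p_10=1·28151+9717=37868,  q_10=1·1492+515=2007
a_11=1:  p_11=1·37868+28151=66019,  q_11=1·2007+1492=3499
a_12=6:  p_12=6·66019+37868=433982,  q_12=6·3499+2007=23001
a_13=1:  p_13=1·433982+66019=500001,  q_13=1·23001+3499=26500
→ (500001, 26500).  Check: 500001²=250001000001, 356·26500²=250001000000, difference 1.

500001 26500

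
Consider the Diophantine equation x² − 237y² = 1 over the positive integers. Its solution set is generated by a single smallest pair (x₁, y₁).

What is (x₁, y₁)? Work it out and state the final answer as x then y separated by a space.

[15; 2,1,1,7,10,7,1,1,2,30] for √237; ℓ=10 ⇒ convergent index 9
a_0=15:  p_0=15·1+0=15,  q_0=15·0+1=1
…
a_4=7:  p_4=7·77+46=585,  q_4=7·5+3=38
…
a_7=1:  p_7=1·42074+5927=48001,  q_7=1·2733+385=3118
a_8=1:  p_8=1·48001+42074=90075,  q_8=1·3118+2733=5851
a_9=2:  p_9=2·90075+48001=228151,  q_9=2·5851+3118=14820
fundamental: x₁=228151, y₁=14820  (since 52052878801 − 237·219632400 = 1)

228151 14820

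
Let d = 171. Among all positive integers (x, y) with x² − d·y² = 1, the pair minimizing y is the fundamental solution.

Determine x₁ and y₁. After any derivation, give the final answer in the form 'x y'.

d=171: √d = [13; 13,26] (ℓ=2, even), read p_1/q_1
a_0=13:  p_0=13·1+0=13,  q_0=13·0+1=1
a_1=13:  p_1=13·13+1=170,  q_1=13·1+0=13
→ (170, 13).  Check: 170²=28900, 171·13²=28899, difference 1.

170 13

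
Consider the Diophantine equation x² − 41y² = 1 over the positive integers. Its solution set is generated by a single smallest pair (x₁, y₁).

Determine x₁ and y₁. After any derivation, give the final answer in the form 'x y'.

2049 320

√41 = [6; 2,2,12, …], period ℓ=3 (odd) → k=5
step 0: (6, 1)  from 6·(1,0) + (0,1)
…
step 3: (397, 62)  from 12·(32,5) + (13,2)
step 4: (826, 129)  from 2·(397,62) + (32,5)
step 5: (2049, 320)  from 2·(826,129) + (397,62)
→ (2049, 320).  Check: 2049²=4198401, 41·320²=4198400, difference 1.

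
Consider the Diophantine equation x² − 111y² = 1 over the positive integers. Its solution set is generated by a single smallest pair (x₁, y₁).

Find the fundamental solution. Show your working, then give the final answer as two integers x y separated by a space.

295 28

[10; 1,1,6,1,1,20] for √111; ℓ=6 ⇒ convergent index 5
k=0  a_k=10  p_k/q_k = 10/1
…
k=3  a_k=6  p_k/q_k = 137/13
k=4  a_k=1  p_k/q_k = 158/15
k=5  a_k=1  p_k/q_k = 295/28
fundamental: x₁=295, y₁=28  (since 87025 − 111·784 = 1)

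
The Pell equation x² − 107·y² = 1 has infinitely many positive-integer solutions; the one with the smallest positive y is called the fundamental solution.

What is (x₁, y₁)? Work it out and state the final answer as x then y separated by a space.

[10; 2,1,9,1,2,20] for √107; ℓ=6 ⇒ convergent index 5
a_0=10:  p_0=10·1+0=10,  q_0=10·0+1=1
…
a_3=9:  p_3=9·31+21=300,  q_3=9·3+2=29
a_4=1:  p_4=1·300+31=331,  q_4=1·29+3=32
a_5=2:  p_5=2·331+300=962,  q_5=2·32+29=93
(x₁, y₁) = (962, 93);  962² − 107·93² = 1 ✓

962 93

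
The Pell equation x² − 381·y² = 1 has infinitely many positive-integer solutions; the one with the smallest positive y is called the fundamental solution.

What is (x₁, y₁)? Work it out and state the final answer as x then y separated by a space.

[19; 1,1,12,1,1,38] for √381; ℓ=6 ⇒ convergent index 5
k=0  a_k=19  p_k/q_k = 19/1
…
k=3  a_k=12  p_k/q_k = 488/25
k=4  a_k=1  p_k/q_k = 527/27
k=5  a_k=1  p_k/q_k = 1015/52
fundamental: x₁=1015, y₁=52  (since 1030225 − 381·2704 = 1)

1015 52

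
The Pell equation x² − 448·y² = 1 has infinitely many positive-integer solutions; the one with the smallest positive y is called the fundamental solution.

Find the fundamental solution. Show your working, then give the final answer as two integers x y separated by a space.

d=448: √d = [21; 6,42] (ℓ=2, even), read p_1/q_1
step 0: (21, 1)  from 21·(1,0) + (0,1)
step 1: (127, 6)  from 6·(21,1) + (1,0)
(x₁, y₁) = (127, 6);  127² − 448·6² = 1 ✓

127 6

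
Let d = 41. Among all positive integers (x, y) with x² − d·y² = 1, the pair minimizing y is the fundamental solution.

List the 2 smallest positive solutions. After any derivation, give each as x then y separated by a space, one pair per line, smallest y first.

2049 320
8396801 1311360

[6; 2,2,12] for √41; ℓ=3 ⇒ convergent index 5
step 0: (6, 1)  from 6·(1,0) + (0,1)
…
step 4: (826, 129)  from 2·(397,62) + (32,5)
step 5: (2049, 320)  from 2·(826,129) + (397,62)
fundamental: x₁=2049, y₁=320  (since 4198401 − 41·102400 = 1)
k=2:  x_2 = 2049·2049+41·320·320 = 8396801,  y_2 = 2049·320+320·2049 = 1311360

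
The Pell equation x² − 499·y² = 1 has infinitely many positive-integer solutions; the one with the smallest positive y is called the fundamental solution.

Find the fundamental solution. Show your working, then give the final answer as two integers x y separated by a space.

√499 → a₀=22, period (2,1,21,1,2,44); ℓ=6 even so k=5
step 0: (22, 1)  from 22·(1,0) + (0,1)
step 1: (45, 2)  from 2·(22,1) + (1,0)
step 2: (67, 3)  from 1·(45,2) + (22,1)
…
step 4: (1519, 68)  from 1·(1452,65) + (67,3)
step 5: (4490, 201)  from 2·(1519,68) + (1452,65)
→ (4490, 201).  Check: 4490²=20160100, 499·201²=20160099, difference 1.

4490 201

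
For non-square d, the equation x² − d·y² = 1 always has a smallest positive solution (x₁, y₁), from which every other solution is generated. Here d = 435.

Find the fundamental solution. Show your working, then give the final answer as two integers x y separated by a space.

146 7

√435 = [20; 1,5,1,40, …], period ℓ=4 (even) → k=3
k=0  a_k=20  p_k/q_k = 20/1
…
k=2  a_k=5  p_k/q_k = 125/6
k=3  a_k=1  p_k/q_k = 146/7
fundamental: x₁=146, y₁=7  (since 21316 − 435·49 = 1)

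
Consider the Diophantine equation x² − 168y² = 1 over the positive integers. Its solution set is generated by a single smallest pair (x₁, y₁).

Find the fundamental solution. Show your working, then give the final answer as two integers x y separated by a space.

√168 = [12; 1,24, …], period ℓ=2 (even) → k=1
a_0=12:  p_0=12·1+0=12,  q_0=12·0+1=1
a_1=1:  p_1=1·12+1=13,  q_1=1·1+0=1
→ (13, 1).  Check: 13²=169, 168·1²=168, difference 1.

13 1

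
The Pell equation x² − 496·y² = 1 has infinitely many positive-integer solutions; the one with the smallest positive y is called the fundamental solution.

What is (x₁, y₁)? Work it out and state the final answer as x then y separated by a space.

4620799 207480

[22; 3,1,2,4,1,…,1,3,44] for √496; ℓ=16 ⇒ convergent index 15
step 0: (22, 1)  from 22·(1,0) + (0,1)
step 1: (67, 3)  from 3·(22,1) + (1,0)
…
step 5: (1314, 59)  from 1·(1069,48) + (245,11)
…
step 8: (14543, 653)  from 2·(6080,273) + (2383,107)
…
step 13: (863293, 38763)  from 2·(389209,17476) + (84875,3811)
step 14: (1252502, 56239)  from 1·(863293,38763) + (389209,17476)
step 15: (4620799, 207480)  from 3·(1252502,56239) + (863293,38763)
fundamental: x₁=4620799, y₁=207480  (since 21351783398401 − 496·43047950400 = 1)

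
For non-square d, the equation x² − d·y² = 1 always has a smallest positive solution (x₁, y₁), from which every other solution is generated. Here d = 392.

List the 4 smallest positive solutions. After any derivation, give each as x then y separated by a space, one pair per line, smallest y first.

√392 = [19; 1,3,1,38, …], period ℓ=4 (even) → k=3
i=0: a=19 ⇒ p=19, q=1
…
i=2: a=3 ⇒ p=79, q=4
i=3: a=1 ⇒ p=99, q=5
fundamental: x₁=99, y₁=5  (since 9801 − 392·25 = 1)
(x_2, y_2) = (99·99 + 392·5·5, 99·5 + 5·99) = (19601, 990)
(x_3, y_3) = (99·19601 + 392·5·990, 99·990 + 5·19601) = (3880899, 196015)
(x_4, y_4) = (99·3880899 + 392·5·196015, 99·196015 + 5·3880899) = (768398401, 38809980)

99 5
19601 990
3880899 196015
768398401 38809980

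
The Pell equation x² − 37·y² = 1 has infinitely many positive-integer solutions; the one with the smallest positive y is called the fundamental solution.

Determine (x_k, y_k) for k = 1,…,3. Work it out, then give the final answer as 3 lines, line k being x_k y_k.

73 12
10657 1752
1555849 255780

d=37: √d = [6; 12] (ℓ=1, odd), read p_1/q_1
k=0  a_k=6  p_k/q_k = 6/1
k=1  a_k=12  p_k/q_k = 73/12
(x₁, y₁) = (73, 12);  73² − 37·12² = 1 ✓
(73+12√37)^2 = 10657 + 1752√37
(73+12√37)^3 = 1555849 + 255780√37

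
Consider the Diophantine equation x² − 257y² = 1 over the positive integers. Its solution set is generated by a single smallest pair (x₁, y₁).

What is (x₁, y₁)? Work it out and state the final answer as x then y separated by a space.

d=257: √d = [16; 32] (ℓ=1, odd), read p_1/q_1
k=0  a_k=16  p_k/q_k = 16/1
k=1  a_k=32  p_k/q_k = 513/32
→ (513, 32).  Check: 513²=263169, 257·32²=263168, difference 1.

513 32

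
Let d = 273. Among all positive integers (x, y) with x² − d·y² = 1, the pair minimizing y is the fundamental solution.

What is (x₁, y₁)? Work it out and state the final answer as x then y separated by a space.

727 44

[16; 1,1,10,1,1,32] for √273; ℓ=6 ⇒ convergent index 5
k=0  a_k=16  p_k/q_k = 16/1
k=1  a_k=1  p_k/q_k = 17/1
…
k=3  a_k=10  p_k/q_k = 347/21
k=4  a_k=1  p_k/q_k = 380/23
k=5  a_k=1  p_k/q_k = 727/44
fundamental: x₁=727, y₁=44  (since 528529 − 273·1936 = 1)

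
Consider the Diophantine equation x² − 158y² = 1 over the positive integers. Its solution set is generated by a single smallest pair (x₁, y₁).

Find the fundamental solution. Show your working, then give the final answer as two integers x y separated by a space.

7743 616

d=158: √d = [12; 1,1,3,12,3,1,1,24] (ℓ=8, even), read p_7/q_7
k=0  a_k=12  p_k/q_k = 12/1
k=1  a_k=1  p_k/q_k = 13/1
k=2  a_k=1  p_k/q_k = 25/2
…
k=6  a_k=1  p_k/q_k = 4412/351
k=7  a_k=1  p_k/q_k = 7743/616
→ (7743, 616).  Check: 7743²=59954049, 158·616²=59954048, difference 1.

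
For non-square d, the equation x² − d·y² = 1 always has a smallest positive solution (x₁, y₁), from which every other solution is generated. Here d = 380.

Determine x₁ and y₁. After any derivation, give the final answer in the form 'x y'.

d=380: √d = [19; 2,38] (ℓ=2, even), read p_1/q_1
k=0  a_k=19  p_k/q_k = 19/1
k=1  a_k=2  p_k/q_k = 39/2
(x₁, y₁) = (39, 2);  39² − 380·2² = 1 ✓

39 2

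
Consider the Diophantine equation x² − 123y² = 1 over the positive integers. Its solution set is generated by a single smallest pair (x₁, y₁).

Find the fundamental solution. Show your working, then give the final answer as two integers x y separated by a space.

122 11

d=123: √d = [11; 11,22] (ℓ=2, even), read p_1/q_1
a_0=11:  p_0=11·1+0=11,  q_0=11·0+1=1
a_1=11:  p_1=11·11+1=122,  q_1=11·1+0=11
→ (122, 11).  Check: 122²=14884, 123·11²=14883, difference 1.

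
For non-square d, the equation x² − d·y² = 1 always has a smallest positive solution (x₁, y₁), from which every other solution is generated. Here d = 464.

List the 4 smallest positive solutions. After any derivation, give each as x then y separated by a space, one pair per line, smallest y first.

d=464: √d = [21; 1,1,5,1,1,1,5,1,1,42] (ℓ=10, even), read p_9/q_9
step 0: (21, 1)  from 21·(1,0) + (0,1)
step 1: (22, 1)  from 1·(21,1) + (1,0)
step 2: (43, 2)  from 1·(22,1) + (21,1)
step 3: (237, 11)  from 5·(43,2) + (22,1)
step 4: (280, 13)  from 1·(237,11) + (43,2)
step 5: (517, 24)  from 1·(280,13) + (237,11)
step 6: (797, 37)  from 1·(517,24) + (280,13)
…
step 8: (5299, 246)  from 1·(4502,209) + (797,37)
step 9: (9801, 455)  from 1·(5299,246) + (4502,209)
fundamental: x₁=9801, y₁=455  (since 96059601 − 464·207025 = 1)
(9801+455√464)^2 = 192119201 + 8918910√464
(9801+455√464)^3 = 3765920568201 + 174828473365√464
(9801+455√464)^4 = 73819574785756801 + 3426987725981820√464

9801 455
192119201 8918910
3765920568201 174828473365
73819574785756801 3426987725981820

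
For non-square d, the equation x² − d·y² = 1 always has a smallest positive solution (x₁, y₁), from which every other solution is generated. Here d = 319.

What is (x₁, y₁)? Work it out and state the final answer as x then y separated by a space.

d=319: √d = [17; 1,6,5,1,4,…,6,1,34] (ℓ=14, even), read p_13/q_13
i=0: a=17 ⇒ p=17, q=1
…
i=4: a=1 ⇒ p=768, q=43
…
i=12: a=6 ⇒ p=11102899, q=621643
i=13: a=1 ⇒ p=12901780, q=722361
(x₁, y₁) = (12901780, 722361);  12901780² − 319·722361² = 1 ✓

12901780 722361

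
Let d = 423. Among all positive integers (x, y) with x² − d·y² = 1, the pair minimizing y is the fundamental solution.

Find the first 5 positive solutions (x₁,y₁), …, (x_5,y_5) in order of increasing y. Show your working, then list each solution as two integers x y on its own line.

4607 224
42448897 2063936
391124132351 19017106080
3603817713033217 175223613357184
33205576016763929087 1614510354455987296

√423 → a₀=20, period (1,1,3,4,3,1,1,40); ℓ=8 even so k=7
i=0: a=20 ⇒ p=20, q=1
…
i=3: a=3 ⇒ p=144, q=7
…
i=6: a=1 ⇒ p=2612, q=127
i=7: a=1 ⇒ p=4607, q=224
fundamental: x₁=4607, y₁=224  (since 21224449 − 423·50176 = 1)
k=2:  x_2 = 4607·4607+423·224·224 = 42448897,  y_2 = 4607·224+224·4607 = 2063936
k=3:  x_3 = 4607·42448897+423·224·2063936 = 391124132351,  y_3 = 4607·2063936+224·42448897 = 19017106080
k=4:  x_4 = 4607·391124132351+423·224·19017106080 = 3603817713033217,  y_4 = 4607·19017106080+224·391124132351 = 175223613357184
k=5:  x_5 = 4607·3603817713033217+423·224·175223613357184 = 33205576016763929087,  y_5 = 4607·175223613357184+224·3603817713033217 = 1614510354455987296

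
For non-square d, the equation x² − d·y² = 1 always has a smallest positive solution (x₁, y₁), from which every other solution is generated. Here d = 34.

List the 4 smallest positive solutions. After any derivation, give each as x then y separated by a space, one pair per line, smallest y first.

35 6
2449 420
171395 29394
11995201 2057160

√34 → a₀=5, period (1,4,1,10); ℓ=4 even so k=3
step 0: (5, 1)  from 5·(1,0) + (0,1)
…
step 2: (29, 5)  from 4·(6,1) + (5,1)
step 3: (35, 6)  from 1·(29,5) + (6,1)
(x₁, y₁) = (35, 6);  35² − 34·6² = 1 ✓
k=2:  x_2 = 35·35+34·6·6 = 2449,  y_2 = 35·6+6·35 = 420
k=3:  x_3 = 35·2449+34·6·420 = 171395,  y_3 = 35·420+6·2449 = 29394
k=4:  x_4 = 35·171395+34·6·29394 = 11995201,  y_4 = 35·29394+6·171395 = 2057160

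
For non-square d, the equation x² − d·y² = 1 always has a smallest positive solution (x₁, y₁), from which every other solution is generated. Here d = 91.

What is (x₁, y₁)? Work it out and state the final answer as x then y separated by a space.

1574 165

d=91: √d = [9; 1,1,5,1,5,1,1,18] (ℓ=8, even), read p_7/q_7
k=0  a_k=9  p_k/q_k = 9/1
k=1  a_k=1  p_k/q_k = 10/1
k=2  a_k=1  p_k/q_k = 19/2
k=3  a_k=5  p_k/q_k = 105/11
k=4  a_k=1  p_k/q_k = 124/13
k=5  a_k=5  p_k/q_k = 725/76
k=6  a_k=1  p_k/q_k = 849/89
k=7  a_k=1  p_k/q_k = 1574/165
fundamental: x₁=1574, y₁=165  (since 2477476 − 91·27225 = 1)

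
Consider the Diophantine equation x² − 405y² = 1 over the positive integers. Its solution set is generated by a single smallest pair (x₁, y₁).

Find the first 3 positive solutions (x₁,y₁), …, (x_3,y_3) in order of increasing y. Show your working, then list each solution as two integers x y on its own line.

161 8
51841 2576
16692641 829464

√405 → a₀=20, period (8,40); ℓ=2 even so k=1
step 0: (20, 1)  from 20·(1,0) + (0,1)
step 1: (161, 8)  from 8·(20,1) + (1,0)
→ (161, 8).  Check: 161²=25921, 405·8²=25920, difference 1.
(161+8√405)^2 = 51841 + 2576√405
(161+8√405)^3 = 16692641 + 829464√405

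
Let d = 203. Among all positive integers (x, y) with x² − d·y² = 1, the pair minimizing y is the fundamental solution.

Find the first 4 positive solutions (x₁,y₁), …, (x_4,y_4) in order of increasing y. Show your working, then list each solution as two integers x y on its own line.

[14; 4,28] for √203; ℓ=2 ⇒ convergent index 1
i=0: a=14 ⇒ p=14, q=1
i=1: a=4 ⇒ p=57, q=4
fundamental: x₁=57, y₁=4  (since 3249 − 203·16 = 1)
(x_2, y_2) = (57·57 + 203·4·4, 57·4 + 4·57) = (6497, 456)
(x_3, y_3) = (57·6497 + 203·4·456, 57·456 + 4·6497) = (740601, 51980)
(x_4, y_4) = (57·740601 + 203·4·51980, 57·51980 + 4·740601) = (84422017, 5925264)

57 4
6497 456
740601 51980
84422017 5925264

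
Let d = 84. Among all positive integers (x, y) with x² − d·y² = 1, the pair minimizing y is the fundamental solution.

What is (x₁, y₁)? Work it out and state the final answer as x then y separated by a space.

55 6

√84 = [9; 6,18, …], period ℓ=2 (even) → k=1
k=0  a_k=9  p_k/q_k = 9/1
k=1  a_k=6  p_k/q_k = 55/6
(x₁, y₁) = (55, 6);  55² − 84·6² = 1 ✓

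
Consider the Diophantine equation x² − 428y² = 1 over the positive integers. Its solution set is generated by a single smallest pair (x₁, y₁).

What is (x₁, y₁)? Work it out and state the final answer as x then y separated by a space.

√428 = [20; 1,2,4,1,5,10,5,1,4,2,1,40, …], period ℓ=12 (even) → k=11
a_0=20:  p_0=20·1+0=20,  q_0=20·0+1=1
…
a_3=4:  p_3=4·62+21=269,  q_3=4·3+1=13
a_4=1:  p_4=1·269+62=331,  q_4=1·13+3=16
…
a_8=1:  p_8=1·99779+19571=119350,  q_8=1·4823+946=5769
a_9=4:  p_9=4·119350+99779=577179,  q_9=4·5769+4823=27899
a_10=2:  p_10=2·577179+119350=1273708,  q_10=2·27899+5769=61567
a_11=1:  p_11=1·1273708+577179=1850887,  q_11=1·61567+27899=89466
fundamental: x₁=1850887, y₁=89466  (since 3425782686769 − 428·8004165156 = 1)

1850887 89466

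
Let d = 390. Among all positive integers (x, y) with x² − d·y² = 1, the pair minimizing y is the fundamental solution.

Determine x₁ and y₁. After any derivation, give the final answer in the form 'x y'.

79 4

[19; 1,2,1,38] for √390; ℓ=4 ⇒ convergent index 3
step 0: (19, 1)  from 19·(1,0) + (0,1)
…
step 2: (59, 3)  from 2·(20,1) + (19,1)
step 3: (79, 4)  from 1·(59,3) + (20,1)
fundamental: x₁=79, y₁=4  (since 6241 − 390·16 = 1)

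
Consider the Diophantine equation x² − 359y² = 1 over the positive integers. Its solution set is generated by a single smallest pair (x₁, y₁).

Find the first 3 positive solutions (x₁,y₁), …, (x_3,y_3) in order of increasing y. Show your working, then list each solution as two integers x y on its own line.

360 19
259199 13680
186622920 9849581

d=359: √d = [18; 1,17,1,36] (ℓ=4, even), read p_3/q_3
a_0=18:  p_0=18·1+0=18,  q_0=18·0+1=1
a_1=1:  p_1=1·18+1=19,  q_1=1·1+0=1
a_2=17:  p_2=17·19+18=341,  q_2=17·1+1=18
a_3=1:  p_3=1·341+19=360,  q_3=1·18+1=19
(x₁, y₁) = (360, 19);  360² − 359·19² = 1 ✓
n=2: (360,19)∘(360,19) = (360·360+359·19·19, 360·19+19·360) = (259199,13680)
n=3: (259199,13680)∘(360,19) = (360·259199+359·19·13680, 360·13680+19·259199) = (186622920,9849581)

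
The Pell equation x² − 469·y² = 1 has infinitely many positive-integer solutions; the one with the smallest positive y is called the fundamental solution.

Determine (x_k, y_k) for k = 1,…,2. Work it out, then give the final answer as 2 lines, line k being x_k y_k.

√469 = [21; 1,1,1,10,6,10,1,1,1,42, …], period ℓ=10 (even) → k=9
k=0  a_k=21  p_k/q_k = 21/1
…
k=3  a_k=1  p_k/q_k = 65/3
k=4  a_k=10  p_k/q_k = 693/32
…
k=6  a_k=10  p_k/q_k = 42923/1982
…
k=8  a_k=1  p_k/q_k = 90069/4159
k=9  a_k=1  p_k/q_k = 137215/6336
fundamental: x₁=137215, y₁=6336  (since 18827956225 − 469·40144896 = 1)
(137215+6336√469)^2 = 37655912449 + 1738788480√469

137215 6336
37655912449 1738788480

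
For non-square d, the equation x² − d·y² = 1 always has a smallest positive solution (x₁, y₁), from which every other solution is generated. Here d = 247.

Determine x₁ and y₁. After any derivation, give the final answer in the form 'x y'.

√247 → a₀=15, period (1,2,1,1,9,1,9,1,1,2,1,30); ℓ=12 even so k=11
a_0=15:  p_0=15·1+0=15,  q_0=15·0+1=1
…
a_5=9:  p_5=9·110+63=1053,  q_5=9·7+4=67
…
a_9=1:  p_9=1·12683+11520=24203,  q_9=1·807+733=1540
a_10=2:  p_10=2·24203+12683=61089,  q_10=2·1540+807=3887
a_11=1:  p_11=1·61089+24203=85292,  q_11=1·3887+1540=5427
fundamental: x₁=85292, y₁=5427  (since 7274725264 − 247·29452329 = 1)

85292 5427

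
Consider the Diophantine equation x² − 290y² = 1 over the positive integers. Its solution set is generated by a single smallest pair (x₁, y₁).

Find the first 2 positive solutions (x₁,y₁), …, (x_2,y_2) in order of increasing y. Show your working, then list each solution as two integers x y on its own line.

√290 = [17; 34, …], period ℓ=1 (odd) → k=1
step 0: (17, 1)  from 17·(1,0) + (0,1)
step 1: (579, 34)  from 34·(17,1) + (1,0)
(x₁, y₁) = (579, 34);  579² − 290·34² = 1 ✓
n=2: (579,34)∘(579,34) = (579·579+290·34·34, 579·34+34·579) = (670481,39372)

579 34
670481 39372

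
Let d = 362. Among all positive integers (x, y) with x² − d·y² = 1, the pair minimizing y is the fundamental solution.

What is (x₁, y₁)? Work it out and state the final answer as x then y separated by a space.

723 38

[19; 38] for √362; ℓ=1 ⇒ convergent index 1
k=0  a_k=19  p_k/q_k = 19/1
k=1  a_k=38  p_k/q_k = 723/38
fundamental: x₁=723, y₁=38  (since 522729 − 362·1444 = 1)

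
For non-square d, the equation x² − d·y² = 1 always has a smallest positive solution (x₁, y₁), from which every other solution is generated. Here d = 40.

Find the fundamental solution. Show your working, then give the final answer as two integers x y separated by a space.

19 3

√40 → a₀=6, period (3,12); ℓ=2 even so k=1
a_0=6:  p_0=6·1+0=6,  q_0=6·0+1=1
a_1=3:  p_1=3·6+1=19,  q_1=3·1+0=3
(x₁, y₁) = (19, 3);  19² − 40·3² = 1 ✓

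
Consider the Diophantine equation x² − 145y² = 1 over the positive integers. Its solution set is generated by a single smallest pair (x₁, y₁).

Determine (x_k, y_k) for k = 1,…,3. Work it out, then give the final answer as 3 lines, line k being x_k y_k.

289 24
167041 13872
96549409 8017992

√145 = [12; 24, …], period ℓ=1 (odd) → k=1
i=0: a=12 ⇒ p=12, q=1
i=1: a=24 ⇒ p=289, q=24
fundamental: x₁=289, y₁=24  (since 83521 − 145·576 = 1)
k=2:  x_2 = 289·289+145·24·24 = 167041,  y_2 = 289·24+24·289 = 13872
k=3:  x_3 = 289·167041+145·24·13872 = 96549409,  y_3 = 289·13872+24·167041 = 8017992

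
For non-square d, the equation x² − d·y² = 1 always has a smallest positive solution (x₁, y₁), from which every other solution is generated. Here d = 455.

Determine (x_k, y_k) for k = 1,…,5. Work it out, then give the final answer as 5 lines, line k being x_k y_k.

[21; 3,42] for √455; ℓ=2 ⇒ convergent index 1
k=0  a_k=21  p_k/q_k = 21/1
k=1  a_k=3  p_k/q_k = 64/3
(x₁, y₁) = (64, 3);  64² − 455·3² = 1 ✓
(64+3√455)^2 = 8191 + 384√455
(64+3√455)^3 = 1048384 + 49149√455
(64+3√455)^4 = 134184961 + 6290688√455
(64+3√455)^5 = 17174626624 + 805158915√455

64 3
8191 384
1048384 49149
134184961 6290688
17174626624 805158915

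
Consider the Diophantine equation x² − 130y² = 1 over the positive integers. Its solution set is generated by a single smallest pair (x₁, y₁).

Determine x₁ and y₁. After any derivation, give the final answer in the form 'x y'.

√130 → a₀=11, period (2,2,22); ℓ=3 odd so k=5
i=0: a=11 ⇒ p=11, q=1
…
i=3: a=22 ⇒ p=1277, q=112
i=4: a=2 ⇒ p=2611, q=229
i=5: a=2 ⇒ p=6499, q=570
→ (6499, 570).  Check: 6499²=42237001, 130·570²=42237000, difference 1.

6499 570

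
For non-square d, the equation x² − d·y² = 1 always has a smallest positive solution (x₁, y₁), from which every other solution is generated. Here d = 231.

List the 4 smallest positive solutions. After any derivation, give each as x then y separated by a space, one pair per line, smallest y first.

76 5
11551 760
1755676 115515
266851201 17557520

[15; 5,30] for √231; ℓ=2 ⇒ convergent index 1
k=0  a_k=15  p_k/q_k = 15/1
k=1  a_k=5  p_k/q_k = 76/5
→ (76, 5).  Check: 76²=5776, 231·5²=5775, difference 1.
(x_2, y_2) = (76·76 + 231·5·5, 76·5 + 5·76) = (11551, 760)
(x_3, y_3) = (76·11551 + 231·5·760, 76·760 + 5·11551) = (1755676, 115515)
(x_4, y_4) = (76·1755676 + 231·5·115515, 76·115515 + 5·1755676) = (266851201, 17557520)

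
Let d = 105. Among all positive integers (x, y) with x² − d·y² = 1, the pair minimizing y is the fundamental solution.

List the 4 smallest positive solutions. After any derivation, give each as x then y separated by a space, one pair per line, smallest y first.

√105 = [10; 4,20, …], period ℓ=2 (even) → k=1
a_0=10:  p_0=10·1+0=10,  q_0=10·0+1=1
a_1=4:  p_1=4·10+1=41,  q_1=4·1+0=4
→ (41, 4).  Check: 41²=1681, 105·4²=1680, difference 1.
n=2: (41,4)∘(41,4) = (41·41+105·4·4, 41·4+4·41) = (3361,328)
n=3: (3361,328)∘(41,4) = (41·3361+105·4·328, 41·328+4·3361) = (275561,26892)
n=4: (275561,26892)∘(41,4) = (41·275561+105·4·26892, 41·26892+4·275561) = (22592641,2204816)

41 4
3361 328
275561 26892
22592641 2204816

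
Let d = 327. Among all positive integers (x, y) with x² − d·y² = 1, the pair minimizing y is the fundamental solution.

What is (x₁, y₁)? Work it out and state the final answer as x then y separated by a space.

d=327: √d = [18; 12,36] (ℓ=2, even), read p_1/q_1
k=0  a_k=18  p_k/q_k = 18/1
k=1  a_k=12  p_k/q_k = 217/12
→ (217, 12).  Check: 217²=47089, 327·12²=47088, difference 1.

217 12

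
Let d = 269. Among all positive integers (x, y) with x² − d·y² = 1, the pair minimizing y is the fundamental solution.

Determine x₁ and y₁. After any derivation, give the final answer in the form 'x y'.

13449 820

√269 → a₀=16, period (2,2,32); ℓ=3 odd so k=5
i=0: a=16 ⇒ p=16, q=1
i=1: a=2 ⇒ p=33, q=2
…
i=3: a=32 ⇒ p=2657, q=162
i=4: a=2 ⇒ p=5396, q=329
i=5: a=2 ⇒ p=13449, q=820
(x₁, y₁) = (13449, 820);  13449² − 269·820² = 1 ✓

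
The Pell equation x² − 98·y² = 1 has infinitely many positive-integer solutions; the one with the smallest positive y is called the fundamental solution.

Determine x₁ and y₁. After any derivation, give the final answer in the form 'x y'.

99 10

[9; 1,8,1,18] for √98; ℓ=4 ⇒ convergent index 3
a_0=9:  p_0=9·1+0=9,  q_0=9·0+1=1
a_1=1:  p_1=1·9+1=10,  q_1=1·1+0=1
a_2=8:  p_2=8·10+9=89,  q_2=8·1+1=9
a_3=1:  p_3=1·89+10=99,  q_3=1·9+1=10
→ (99, 10).  Check: 99²=9801, 98·10²=9800, difference 1.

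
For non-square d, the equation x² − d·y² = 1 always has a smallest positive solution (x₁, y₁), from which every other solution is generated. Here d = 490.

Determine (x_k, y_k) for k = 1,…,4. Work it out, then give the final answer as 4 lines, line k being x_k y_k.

[22; 7,2,1,4,4,4,1,2,7,44] for √490; ℓ=10 ⇒ convergent index 9
a_0=22:  p_0=22·1+0=22,  q_0=22·0+1=1
…
a_2=2:  p_2=2·155+22=332,  q_2=2·7+1=15
a_3=1:  p_3=1·332+155=487,  q_3=1·15+7=22
…
a_5=4:  p_5=4·2280+487=9607,  q_5=4·103+22=434
…
a_8=2:  p_8=2·50315+40708=141338,  q_8=2·2273+1839=6385
a_9=7:  p_9=7·141338+50315=1039681,  q_9=7·6385+2273=46968
(x₁, y₁) = (1039681, 46968);  1039681² − 490·46968² = 1 ✓
n=2: (1039681,46968)∘(1039681,46968) = (1039681·1039681+490·46968·46968, 1039681·46968+46968·1039681) = (2161873163521,97663474416)
n=3: (2161873163521,97663474416)∘(1039681,46968) = (1039681·2161873163521+490·46968·97663474416, 1039681·97663474416+46968·2161873163521) = (4495316905044313921,203077717488555624)
n=4: (4495316905044313921,203077717488555624)∘(1039681,46968) = (1039681·4495316905044313921+490·46968·203077717488555624, 1039681·203077717488555624+46968·4495316905044313921) = (9347391150304592810234881,422272088792340335957472)

1039681 46968
2161873163521 97663474416
4495316905044313921 203077717488555624
9347391150304592810234881 422272088792340335957472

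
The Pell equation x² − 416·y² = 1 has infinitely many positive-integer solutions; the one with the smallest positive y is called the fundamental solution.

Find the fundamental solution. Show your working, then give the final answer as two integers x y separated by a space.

√416 → a₀=20, period (2,1,1,9,1,1,2,40); ℓ=8 even so k=7
i=0: a=20 ⇒ p=20, q=1
i=1: a=2 ⇒ p=41, q=2
i=2: a=1 ⇒ p=61, q=3
i=3: a=1 ⇒ p=102, q=5
i=4: a=9 ⇒ p=979, q=48
…
i=6: a=1 ⇒ p=2060, q=101
i=7: a=2 ⇒ p=5201, q=255
fundamental: x₁=5201, y₁=255  (since 27050401 − 416·65025 = 1)

5201 255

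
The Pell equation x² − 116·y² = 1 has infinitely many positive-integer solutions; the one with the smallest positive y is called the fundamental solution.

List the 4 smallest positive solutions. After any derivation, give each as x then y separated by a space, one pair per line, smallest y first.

9801 910
192119201 17837820
3765920568201 349656946730
73819574785756801 6853975451963640

d=116: √d = [10; 1,3,2,1,4,1,2,3,1,20] (ℓ=10, even), read p_9/q_9
i=0: a=10 ⇒ p=10, q=1
i=1: a=1 ⇒ p=11, q=1
…
i=3: a=2 ⇒ p=97, q=9
i=4: a=1 ⇒ p=140, q=13
…
i=6: a=1 ⇒ p=797, q=74
…
i=8: a=3 ⇒ p=7550, q=701
i=9: a=1 ⇒ p=9801, q=910
→ (9801, 910).  Check: 9801²=96059601, 116·910²=96059600, difference 1.
k=2:  x_2 = 9801·9801+116·910·910 = 192119201,  y_2 = 9801·910+910·9801 = 17837820
k=3:  x_3 = 9801·192119201+116·910·17837820 = 3765920568201,  y_3 = 9801·17837820+910·192119201 = 349656946730
k=4:  x_4 = 9801·3765920568201+116·910·349656946730 = 73819574785756801,  y_4 = 9801·349656946730+910·3765920568201 = 6853975451963640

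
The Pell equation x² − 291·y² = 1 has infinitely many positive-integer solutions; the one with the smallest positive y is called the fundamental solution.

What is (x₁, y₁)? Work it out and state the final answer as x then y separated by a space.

290 17

d=291: √d = [17; 17,34] (ℓ=2, even), read p_1/q_1
k=0  a_k=17  p_k/q_k = 17/1
k=1  a_k=17  p_k/q_k = 290/17
fundamental: x₁=290, y₁=17  (since 84100 − 291·289 = 1)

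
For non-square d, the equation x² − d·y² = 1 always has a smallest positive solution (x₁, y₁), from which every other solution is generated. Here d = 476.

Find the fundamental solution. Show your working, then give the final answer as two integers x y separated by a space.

d=476: √d = [21; 1,4,2,10,2,4,1,42] (ℓ=8, even), read p_7/q_7
i=0: a=21 ⇒ p=21, q=1
…
i=2: a=4 ⇒ p=109, q=5
i=3: a=2 ⇒ p=240, q=11
i=4: a=10 ⇒ p=2509, q=115
…
i=6: a=4 ⇒ p=23541, q=1079
i=7: a=1 ⇒ p=28799, q=1320
(x₁, y₁) = (28799, 1320);  28799² − 476·1320² = 1 ✓

28799 1320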